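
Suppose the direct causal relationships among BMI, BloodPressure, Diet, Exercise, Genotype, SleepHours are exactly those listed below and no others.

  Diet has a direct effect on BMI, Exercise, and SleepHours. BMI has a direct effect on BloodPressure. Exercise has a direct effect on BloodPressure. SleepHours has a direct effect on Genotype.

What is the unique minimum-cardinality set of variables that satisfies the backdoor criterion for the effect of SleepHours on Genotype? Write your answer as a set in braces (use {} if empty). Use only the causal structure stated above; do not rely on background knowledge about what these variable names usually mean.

{}

Variables eligible for adjustment (non-descendants of SleepHours, excluding SleepHours and Genotype): {BMI, BloodPressure, Diet, Exercise}.
Backdoor paths from SleepHours to Genotype:
  (none)
With no backdoor paths the empty set already satisfies the criterion, and it is trivially minimal.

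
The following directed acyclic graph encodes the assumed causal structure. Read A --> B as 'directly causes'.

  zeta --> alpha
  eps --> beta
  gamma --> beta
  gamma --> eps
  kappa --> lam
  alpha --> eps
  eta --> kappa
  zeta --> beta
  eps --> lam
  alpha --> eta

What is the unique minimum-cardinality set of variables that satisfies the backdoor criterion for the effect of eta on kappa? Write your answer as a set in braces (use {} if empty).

Variables eligible for adjustment (non-descendants of eta, excluding eta and kappa): {alpha, beta, eps, gamma, zeta}.
Backdoor paths from eta to kappa:
  P1: eta <- alpha <- zeta -> beta <- gamma -> eps -> lam <- kappa
  P2: eta <- alpha <- zeta -> beta <- eps -> lam <- kappa
  P3: eta <- alpha -> eps -> lam <- kappa
Each backdoor path contains an unconditioned collider, so every path is already blocked with the empty conditioning set:
  P1: blocked at collider beta (neither it nor any descendant is in the conditioning set).
  P2: blocked at collider beta (neither it nor any descendant is in the conditioning set).
  P3: blocked at collider lam (neither it nor any descendant is in the conditioning set).
The empty set is therefore the unique smallest valid set.

{}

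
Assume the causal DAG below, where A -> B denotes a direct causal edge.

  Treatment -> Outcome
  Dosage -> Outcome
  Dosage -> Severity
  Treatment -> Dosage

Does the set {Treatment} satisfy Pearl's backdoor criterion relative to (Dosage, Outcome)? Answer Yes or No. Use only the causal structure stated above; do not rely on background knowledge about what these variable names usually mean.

Backdoor paths from Dosage to Outcome (paths whose first edge points into Dosage):
  P1: Dosage <- Treatment -> Outcome
Condition 1 (no descendant of Dosage in the set): holds — descendants of Dosage are {Outcome, Severity}; none are in {Treatment}.
Condition 2 (every backdoor path blocked by {Treatment}):
  P1: blocked at fork node Treatment ∈ conditioning set.
{Treatment} satisfies the backdoor criterion.

Yes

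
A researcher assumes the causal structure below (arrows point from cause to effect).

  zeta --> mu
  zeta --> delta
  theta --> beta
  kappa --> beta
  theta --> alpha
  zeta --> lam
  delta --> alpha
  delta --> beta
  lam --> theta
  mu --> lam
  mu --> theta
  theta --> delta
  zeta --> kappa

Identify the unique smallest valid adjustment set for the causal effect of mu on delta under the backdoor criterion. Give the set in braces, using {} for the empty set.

{zeta}

Variables eligible for adjustment (non-descendants of mu, excluding mu and delta): {kappa, zeta}.
Backdoor paths from mu to delta:
  P1: mu <- zeta -> lam -> theta -> delta
  P2: mu <- zeta -> lam -> theta -> beta <- delta
  P3: mu <- zeta -> lam -> theta -> alpha <- delta
  P4: mu <- zeta -> delta
  P5: mu <- zeta -> kappa -> beta <- theta -> delta
  P6: mu <- zeta -> kappa -> beta <- theta -> alpha <- delta
  P7: mu <- zeta -> kappa -> beta <- delta
The empty set is not sufficient: P1 (mu <- zeta -> lam -> theta -> delta) has no collider blocking it and no conditioned non-collider, so it is open.
Try {zeta}:
  P1: blocked at fork node zeta ∈ conditioning set.
  P2: blocked at fork node zeta ∈ conditioning set.
  P3: blocked at fork node zeta ∈ conditioning set.
  P4: blocked at fork node zeta ∈ conditioning set.
  P5: blocked at fork node zeta ∈ conditioning set.
  P6: blocked at fork node zeta ∈ conditioning set.
  P7: blocked at fork node zeta ∈ conditioning set.
{zeta} contains no descendant of mu and blocks every backdoor path.
No other singleton works — e.g. {kappa} leaves P1 open — so {zeta} is the unique smallest valid adjustment set.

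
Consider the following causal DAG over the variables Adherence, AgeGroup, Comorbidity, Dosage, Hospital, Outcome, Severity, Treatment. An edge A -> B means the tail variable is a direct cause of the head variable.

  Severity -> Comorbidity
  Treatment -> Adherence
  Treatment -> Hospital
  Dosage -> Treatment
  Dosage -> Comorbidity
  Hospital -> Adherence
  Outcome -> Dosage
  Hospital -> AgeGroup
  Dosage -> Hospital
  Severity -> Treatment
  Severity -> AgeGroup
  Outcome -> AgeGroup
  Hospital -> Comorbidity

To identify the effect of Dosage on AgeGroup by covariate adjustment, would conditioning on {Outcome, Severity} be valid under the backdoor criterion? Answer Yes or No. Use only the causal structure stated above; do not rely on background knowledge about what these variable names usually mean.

Yes

Backdoor paths from Dosage to AgeGroup (paths whose first edge points into Dosage):
  P1: Dosage <- Outcome -> AgeGroup
Condition 1 (no descendant of Dosage in the set): holds — descendants of Dosage are {Adherence, AgeGroup, Comorbidity, Hospital, Treatment}; none are in {Outcome, Severity}.
Condition 2 (every backdoor path blocked by {Outcome, Severity}):
  P1: blocked at fork node Outcome ∈ conditioning set.
{Outcome, Severity} satisfies the backdoor criterion.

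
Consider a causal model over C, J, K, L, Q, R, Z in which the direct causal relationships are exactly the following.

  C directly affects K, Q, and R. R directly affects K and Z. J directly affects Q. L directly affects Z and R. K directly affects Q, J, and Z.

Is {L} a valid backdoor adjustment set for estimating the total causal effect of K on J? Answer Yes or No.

Backdoor paths from K to J (paths whose first edge points into K):
  P1: K <- C -> Q <- J
  P2: K <- R <- C -> Q <- J
Condition 1 (no descendant of K in the set): holds — descendants of K are {J, Q, Z}; none are in {L}.
Condition 2 (every backdoor path blocked by {L}):
  P1: blocked at collider Q (neither it nor any descendant is in the conditioning set).
  P2: blocked at collider Q (neither it nor any descendant is in the conditioning set).
{L} satisfies the backdoor criterion.

Yes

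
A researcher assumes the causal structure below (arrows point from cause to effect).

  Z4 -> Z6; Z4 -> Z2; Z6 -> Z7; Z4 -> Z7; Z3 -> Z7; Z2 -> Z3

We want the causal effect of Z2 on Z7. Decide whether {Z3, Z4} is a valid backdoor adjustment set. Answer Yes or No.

No

Backdoor paths from Z2 to Z7 (paths whose first edge points into Z2):
  P1: Z2 <- Z4 -> Z6 -> Z7
  P2: Z2 <- Z4 -> Z7
Condition 1 (no descendant of Z2 in the set): FAILS — Z3 is a descendant of Z2.
Condition 2 (every backdoor path blocked by {Z3, Z4}):
  P1: blocked at fork node Z4 ∈ conditioning set.
  P2: blocked at fork node Z4 ∈ conditioning set.
{Z3, Z4} does not satisfy the backdoor criterion.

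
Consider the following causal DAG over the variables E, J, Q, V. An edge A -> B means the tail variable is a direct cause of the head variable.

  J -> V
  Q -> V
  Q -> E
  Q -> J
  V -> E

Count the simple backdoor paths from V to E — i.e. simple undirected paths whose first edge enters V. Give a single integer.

A backdoor path from V to E is any simple undirected path whose first edge points into V (i.e. leaves V via a parent).
Parents of V: {J, Q}.
Enumerating:
  P1: V <- Q -> E
  P2: V <- J <- Q -> E
That exhausts the simple backdoor paths. Count: 2.

2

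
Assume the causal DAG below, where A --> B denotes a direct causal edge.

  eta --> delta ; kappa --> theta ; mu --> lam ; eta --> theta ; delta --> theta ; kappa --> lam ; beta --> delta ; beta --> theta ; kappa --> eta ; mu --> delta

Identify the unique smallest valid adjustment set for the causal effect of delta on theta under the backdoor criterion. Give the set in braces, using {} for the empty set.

Variables eligible for adjustment (non-descendants of delta, excluding delta and theta): {beta, eta, kappa, lam, mu}.
Backdoor paths from delta to theta:
  P1: delta <- beta -> theta
  P2: delta <- mu -> lam <- kappa -> eta -> theta
  P3: delta <- mu -> lam <- kappa -> theta
  P4: delta <- eta <- kappa -> theta
  P5: delta <- eta -> theta
The empty set is not sufficient: P1 (delta <- beta -> theta) has no collider blocking it and no conditioned non-collider, so it is open.
Try {beta, eta}:
  P1: blocked at fork node beta ∈ conditioning set.
  P2: blocked at collider lam (neither it nor any descendant is in the conditioning set).
  P3: blocked at collider lam (neither it nor any descendant is in the conditioning set).
  P4: blocked at chain node eta ∈ conditioning set.
  P5: blocked at fork node eta ∈ conditioning set.
{beta, eta} contains no descendant of delta and blocks every backdoor path.
Every element of {beta, eta} is needed (dropping beta leaves P1 open; dropping eta leaves P4 open), so no proper subset is valid.
Among all size-2 subsets of the eligible variables, only {beta, eta} blocks every backdoor path, so it is the unique smallest valid adjustment set.

{beta, eta}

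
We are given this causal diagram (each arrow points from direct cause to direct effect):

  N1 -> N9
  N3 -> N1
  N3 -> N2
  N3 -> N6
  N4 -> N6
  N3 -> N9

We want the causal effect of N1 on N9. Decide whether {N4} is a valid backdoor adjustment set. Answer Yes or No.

No

Backdoor paths from N1 to N9 (paths whose first edge points into N1):
  P1: N1 <- N3 -> N9
Condition 1 (no descendant of N1 in the set): holds — descendants of N1 are {N9}; none are in {N4}.
Condition 2 (every backdoor path blocked by {N4}):
  P1: open — no interior node is in the conditioning set.
{N4} does not satisfy the backdoor criterion.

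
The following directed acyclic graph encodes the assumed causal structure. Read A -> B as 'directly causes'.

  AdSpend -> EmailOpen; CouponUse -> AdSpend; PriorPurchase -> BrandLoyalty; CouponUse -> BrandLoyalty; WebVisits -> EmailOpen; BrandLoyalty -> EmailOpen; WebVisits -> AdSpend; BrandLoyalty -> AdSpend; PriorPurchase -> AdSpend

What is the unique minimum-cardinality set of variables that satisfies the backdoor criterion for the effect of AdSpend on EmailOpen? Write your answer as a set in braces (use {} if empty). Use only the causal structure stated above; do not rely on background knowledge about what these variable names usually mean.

{BrandLoyalty, WebVisits}

Variables eligible for adjustment (non-descendants of AdSpend, excluding AdSpend and EmailOpen): {BrandLoyalty, CouponUse, PriorPurchase, WebVisits}.
Backdoor paths from AdSpend to EmailOpen:
  P1: AdSpend <- CouponUse -> BrandLoyalty -> EmailOpen
  P2: AdSpend <- WebVisits -> EmailOpen
  P3: AdSpend <- PriorPurchase -> BrandLoyalty -> EmailOpen
  P4: AdSpend <- BrandLoyalty -> EmailOpen
The empty set is not sufficient: P1 (AdSpend <- CouponUse -> BrandLoyalty -> EmailOpen) has no collider blocking it and no conditioned non-collider, so it is open.
Try {BrandLoyalty, WebVisits}:
  P1: blocked at chain node BrandLoyalty ∈ conditioning set.
  P2: blocked at fork node WebVisits ∈ conditioning set.
  P3: blocked at chain node BrandLoyalty ∈ conditioning set.
  P4: blocked at fork node BrandLoyalty ∈ conditioning set.
{BrandLoyalty, WebVisits} contains no descendant of AdSpend and blocks every backdoor path.
Every element of {BrandLoyalty, WebVisits} is needed (dropping BrandLoyalty leaves P1 open; dropping WebVisits leaves P2 open), so no proper subset is valid.
Among all size-2 subsets of the eligible variables, only {BrandLoyalty, WebVisits} blocks every backdoor path, so it is the unique smallest valid adjustment set.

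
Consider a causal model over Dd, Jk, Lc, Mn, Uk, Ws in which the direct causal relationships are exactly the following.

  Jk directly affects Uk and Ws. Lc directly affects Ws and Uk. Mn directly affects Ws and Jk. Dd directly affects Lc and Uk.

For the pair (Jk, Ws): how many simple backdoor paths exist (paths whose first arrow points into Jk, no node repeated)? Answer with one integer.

A backdoor path from Jk to Ws is any simple undirected path whose first edge points into Jk (i.e. leaves Jk via a parent).
Parents of Jk: {Mn}.
Enumerating:
  P1: Jk <- Mn -> Ws
That exhausts the simple backdoor paths. Count: 1.

1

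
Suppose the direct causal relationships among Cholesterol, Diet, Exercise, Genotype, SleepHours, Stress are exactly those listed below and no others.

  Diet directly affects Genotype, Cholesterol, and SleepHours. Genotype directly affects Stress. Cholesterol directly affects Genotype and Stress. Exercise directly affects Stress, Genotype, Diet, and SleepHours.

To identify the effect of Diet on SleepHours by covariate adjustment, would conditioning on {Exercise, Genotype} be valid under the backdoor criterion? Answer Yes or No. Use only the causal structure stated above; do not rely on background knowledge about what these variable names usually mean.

Backdoor paths from Diet to SleepHours (paths whose first edge points into Diet):
  P1: Diet <- Exercise -> SleepHours
Condition 1 (no descendant of Diet in the set): FAILS — Genotype is a descendant of Diet.
Condition 2 (every backdoor path blocked by {Exercise, Genotype}):
  P1: blocked at fork node Exercise ∈ conditioning set.
{Exercise, Genotype} does not satisfy the backdoor criterion.

No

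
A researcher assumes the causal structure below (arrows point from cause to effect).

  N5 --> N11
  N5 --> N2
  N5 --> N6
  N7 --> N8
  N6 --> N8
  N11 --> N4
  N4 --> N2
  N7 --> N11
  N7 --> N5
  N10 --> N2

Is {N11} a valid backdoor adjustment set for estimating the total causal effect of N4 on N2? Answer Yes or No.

Backdoor paths from N4 to N2 (paths whose first edge points into N4):
  P1: N4 <- N11 <- N7 -> N5 -> N2
  P2: N4 <- N11 <- N7 -> N8 <- N6 <- N5 -> N2
  P3: N4 <- N11 <- N5 -> N2
Condition 1 (no descendant of N4 in the set): holds — descendants of N4 are {N2}; none are in {N11}.
Condition 2 (every backdoor path blocked by {N11}):
  P1: blocked at chain node N11 ∈ conditioning set.
  P2: blocked at chain node N11 ∈ conditioning set.
  P3: blocked at chain node N11 ∈ conditioning set.
{N11} satisfies the backdoor criterion.

Yes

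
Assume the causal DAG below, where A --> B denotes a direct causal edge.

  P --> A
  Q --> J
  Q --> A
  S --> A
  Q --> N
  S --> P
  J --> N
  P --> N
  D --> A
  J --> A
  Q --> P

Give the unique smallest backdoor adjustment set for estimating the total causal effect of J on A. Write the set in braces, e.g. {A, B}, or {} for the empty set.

Variables eligible for adjustment (non-descendants of J, excluding J and A): {D, P, Q, S}.
Backdoor paths from J to A:
  P1: J <- Q -> P <- S -> A
  P2: J <- Q -> P -> A
  P3: J <- Q -> N <- P <- S -> A
  P4: J <- Q -> N <- P -> A
  P5: J <- Q -> A
The empty set is not sufficient: P2 (J <- Q -> P -> A) has no collider blocking it and no conditioned non-collider, so it is open.
Try {Q}:
  P1: blocked at fork node Q ∈ conditioning set.
  P2: blocked at fork node Q ∈ conditioning set.
  P3: blocked at fork node Q ∈ conditioning set.
  P4: blocked at fork node Q ∈ conditioning set.
  P5: blocked at fork node Q ∈ conditioning set.
{Q} contains no descendant of J and blocks every backdoor path.
No other singleton works — e.g. {S} leaves P2 open — so {Q} is the unique smallest valid adjustment set.

{Q}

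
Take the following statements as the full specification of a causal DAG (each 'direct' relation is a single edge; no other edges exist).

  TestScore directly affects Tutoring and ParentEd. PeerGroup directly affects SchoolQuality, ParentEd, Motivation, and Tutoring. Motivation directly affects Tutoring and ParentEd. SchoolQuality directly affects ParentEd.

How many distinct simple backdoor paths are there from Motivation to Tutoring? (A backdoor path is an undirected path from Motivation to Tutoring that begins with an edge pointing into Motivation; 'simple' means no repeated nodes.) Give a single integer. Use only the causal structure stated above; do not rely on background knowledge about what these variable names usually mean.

A backdoor path from Motivation to Tutoring is any simple undirected path whose first edge points into Motivation (i.e. leaves Motivation via a parent).
Parents of Motivation: {PeerGroup}.
Enumerating:
  P1: Motivation <- PeerGroup -> SchoolQuality -> ParentEd <- TestScore -> Tutoring
  P2: Motivation <- PeerGroup -> Tutoring
  P3: Motivation <- PeerGroup -> ParentEd <- TestScore -> Tutoring
That exhausts the simple backdoor paths. Count: 3.

3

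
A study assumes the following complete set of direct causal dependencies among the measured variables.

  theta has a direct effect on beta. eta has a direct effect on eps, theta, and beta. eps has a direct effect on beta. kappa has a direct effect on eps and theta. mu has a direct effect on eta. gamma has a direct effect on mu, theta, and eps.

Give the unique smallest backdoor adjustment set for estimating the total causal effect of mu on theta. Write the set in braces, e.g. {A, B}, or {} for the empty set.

{gamma}

Variables eligible for adjustment (non-descendants of mu, excluding mu and theta): {gamma, kappa}.
Backdoor paths from mu to theta:
  P1: mu <- gamma -> eps <- kappa -> theta
  P2: mu <- gamma -> eps <- eta -> theta
  P3: mu <- gamma -> eps <- eta -> beta <- theta
  P4: mu <- gamma -> eps -> beta <- eta -> theta
  P5: mu <- gamma -> eps -> beta <- theta
  P6: mu <- gamma -> theta
The empty set is not sufficient: P6 (mu <- gamma -> theta) has no collider blocking it and no conditioned non-collider, so it is open.
Try {gamma}:
  P1: blocked at fork node gamma ∈ conditioning set.
  P2: blocked at fork node gamma ∈ conditioning set.
  P3: blocked at fork node gamma ∈ conditioning set.
  P4: blocked at fork node gamma ∈ conditioning set.
  P5: blocked at fork node gamma ∈ conditioning set.
  P6: blocked at fork node gamma ∈ conditioning set.
{gamma} contains no descendant of mu and blocks every backdoor path.
No other singleton works — e.g. {kappa} leaves P6 open — so {gamma} is the unique smallest valid adjustment set.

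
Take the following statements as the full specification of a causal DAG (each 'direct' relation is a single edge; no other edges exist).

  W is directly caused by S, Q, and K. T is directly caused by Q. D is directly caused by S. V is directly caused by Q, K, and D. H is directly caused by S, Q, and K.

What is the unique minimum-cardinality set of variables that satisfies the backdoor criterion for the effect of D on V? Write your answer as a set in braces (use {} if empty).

{}

Variables eligible for adjustment (non-descendants of D, excluding D and V): {H, K, Q, S, T, W}.
Backdoor paths from D to V:
  P1: D <- S -> H <- Q -> V
  P2: D <- S -> H <- Q -> W <- K -> V
  P3: D <- S -> H <- K -> V
  P4: D <- S -> H <- K -> W <- Q -> V
  P5: D <- S -> W <- Q -> H <- K -> V
  P6: D <- S -> W <- Q -> V
  P7: D <- S -> W <- K -> H <- Q -> V
  P8: D <- S -> W <- K -> V
Each backdoor path contains an unconditioned collider, so every path is already blocked with the empty conditioning set:
  P1: blocked at collider H (neither it nor any descendant is in the conditioning set).
  P2: blocked at collider H (neither it nor any descendant is in the conditioning set).
  P3: blocked at collider H (neither it nor any descendant is in the conditioning set).
  P4: blocked at collider H (neither it nor any descendant is in the conditioning set).
  P5: blocked at collider W (neither it nor any descendant is in the conditioning set).
  P6: blocked at collider W (neither it nor any descendant is in the conditioning set).
  P7: blocked at collider W (neither it nor any descendant is in the conditioning set).
  P8: blocked at collider W (neither it nor any descendant is in the conditioning set).
The empty set is therefore the unique smallest valid set.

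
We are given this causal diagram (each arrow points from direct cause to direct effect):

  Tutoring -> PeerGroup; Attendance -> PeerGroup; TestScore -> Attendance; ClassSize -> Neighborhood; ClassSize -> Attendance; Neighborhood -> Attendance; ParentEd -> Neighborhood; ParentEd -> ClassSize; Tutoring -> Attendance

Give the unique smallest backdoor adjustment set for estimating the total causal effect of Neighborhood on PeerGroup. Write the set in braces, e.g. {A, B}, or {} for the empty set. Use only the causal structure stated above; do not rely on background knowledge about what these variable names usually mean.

{ClassSize}

Variables eligible for adjustment (non-descendants of Neighborhood, excluding Neighborhood and PeerGroup): {ClassSize, ParentEd, TestScore, Tutoring}.
Backdoor paths from Neighborhood to PeerGroup:
  P1: Neighborhood <- ParentEd -> ClassSize -> Attendance <- Tutoring -> PeerGroup
  P2: Neighborhood <- ParentEd -> ClassSize -> Attendance -> PeerGroup
  P3: Neighborhood <- ClassSize -> Attendance <- Tutoring -> PeerGroup
  P4: Neighborhood <- ClassSize -> Attendance -> PeerGroup
The empty set is not sufficient: P2 (Neighborhood <- ParentEd -> ClassSize -> Attendance -> PeerGroup) has no collider blocking it and no conditioned non-collider, so it is open.
Try {ClassSize}:
  P1: blocked at chain node ClassSize ∈ conditioning set.
  P2: blocked at chain node ClassSize ∈ conditioning set.
  P3: blocked at fork node ClassSize ∈ conditioning set.
  P4: blocked at fork node ClassSize ∈ conditioning set.
{ClassSize} contains no descendant of Neighborhood and blocks every backdoor path.
No other singleton works — e.g. {ParentEd} leaves P4 open — so {ClassSize} is the unique smallest valid adjustment set.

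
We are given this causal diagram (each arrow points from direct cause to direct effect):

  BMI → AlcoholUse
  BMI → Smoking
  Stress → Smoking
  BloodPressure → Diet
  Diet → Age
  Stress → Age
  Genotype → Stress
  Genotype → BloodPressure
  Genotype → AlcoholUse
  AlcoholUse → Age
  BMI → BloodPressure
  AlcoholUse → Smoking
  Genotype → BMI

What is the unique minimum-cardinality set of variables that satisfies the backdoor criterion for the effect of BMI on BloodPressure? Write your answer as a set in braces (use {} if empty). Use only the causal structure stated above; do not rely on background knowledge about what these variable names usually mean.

{Genotype}

Variables eligible for adjustment (non-descendants of BMI, excluding BMI and BloodPressure): {Genotype, Stress}.
Backdoor paths from BMI to BloodPressure:
  P1: BMI <- Genotype -> AlcoholUse -> Smoking <- Stress -> Age <- Diet <- BloodPressure
  P2: BMI <- Genotype -> AlcoholUse -> Age <- Diet <- BloodPressure
  P3: BMI <- Genotype -> Stress -> Smoking <- AlcoholUse -> Age <- Diet <- BloodPressure
  P4: BMI <- Genotype -> Stress -> Age <- Diet <- BloodPressure
  P5: BMI <- Genotype -> BloodPressure
The empty set is not sufficient: P5 (BMI <- Genotype -> BloodPressure) has no collider blocking it and no conditioned non-collider, so it is open.
Try {Genotype}:
  P1: blocked at fork node Genotype ∈ conditioning set.
  P2: blocked at fork node Genotype ∈ conditioning set.
  P3: blocked at fork node Genotype ∈ conditioning set.
  P4: blocked at fork node Genotype ∈ conditioning set.
  P5: blocked at fork node Genotype ∈ conditioning set.
{Genotype} contains no descendant of BMI and blocks every backdoor path.
No other singleton works — e.g. {Stress} leaves P5 open — so {Genotype} is the unique smallest valid adjustment set.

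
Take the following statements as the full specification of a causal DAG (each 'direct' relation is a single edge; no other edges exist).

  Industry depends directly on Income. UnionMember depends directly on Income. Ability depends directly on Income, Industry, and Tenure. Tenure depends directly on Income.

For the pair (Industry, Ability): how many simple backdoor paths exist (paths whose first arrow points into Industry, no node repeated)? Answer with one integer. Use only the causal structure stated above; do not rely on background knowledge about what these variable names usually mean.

A backdoor path from Industry to Ability is any simple undirected path whose first edge points into Industry (i.e. leaves Industry via a parent).
Parents of Industry: {Income}.
Enumerating:
  P1: Industry <- Income -> Tenure -> Ability
  P2: Industry <- Income -> Ability
That exhausts the simple backdoor paths. Count: 2.

2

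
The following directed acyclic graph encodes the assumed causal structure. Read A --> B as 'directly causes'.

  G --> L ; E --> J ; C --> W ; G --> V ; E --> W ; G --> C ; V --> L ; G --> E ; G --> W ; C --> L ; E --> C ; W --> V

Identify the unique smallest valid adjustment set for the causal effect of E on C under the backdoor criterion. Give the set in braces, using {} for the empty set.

{G}

Variables eligible for adjustment (non-descendants of E, excluding E and C): {G}.
Backdoor paths from E to C:
  P1: E <- G -> C
  P2: E <- G -> W <- C
  P3: E <- G -> W -> V -> L <- C
  P4: E <- G -> V <- W <- C
  P5: E <- G -> V -> L <- C
  P6: E <- G -> L <- C
  P7: E <- G -> L <- V <- W <- C
The empty set is not sufficient: P1 (E <- G -> C) has no collider blocking it and no conditioned non-collider, so it is open.
Try {G}:
  P1: blocked at fork node G ∈ conditioning set.
  P2: blocked at fork node G ∈ conditioning set.
  P3: blocked at fork node G ∈ conditioning set.
  P4: blocked at fork node G ∈ conditioning set.
  P5: blocked at fork node G ∈ conditioning set.
  P6: blocked at fork node G ∈ conditioning set.
  P7: blocked at fork node G ∈ conditioning set.
{G} contains no descendant of E and blocks every backdoor path.
{G} is the unique smallest valid adjustment set.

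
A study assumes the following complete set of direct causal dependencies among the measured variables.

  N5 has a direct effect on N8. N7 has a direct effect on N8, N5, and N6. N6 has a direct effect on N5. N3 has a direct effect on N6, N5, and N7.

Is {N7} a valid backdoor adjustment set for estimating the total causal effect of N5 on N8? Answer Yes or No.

Yes

Backdoor paths from N5 to N8 (paths whose first edge points into N5):
  P1: N5 <- N3 -> N7 -> N8
  P2: N5 <- N3 -> N6 <- N7 -> N8
  P3: N5 <- N7 -> N8
  P4: N5 <- N6 <- N3 -> N7 -> N8
  P5: N5 <- N6 <- N7 -> N8
Condition 1 (no descendant of N5 in the set): holds — descendants of N5 are {N8}; none are in {N7}.
Condition 2 (every backdoor path blocked by {N7}):
  P1: blocked at chain node N7 ∈ conditioning set.
  P2: blocked at collider N6 (neither it nor any descendant is in the conditioning set).
  P3: blocked at fork node N7 ∈ conditioning set.
  P4: blocked at chain node N7 ∈ conditioning set.
  P5: blocked at fork node N7 ∈ conditioning set.
{N7} satisfies the backdoor criterion.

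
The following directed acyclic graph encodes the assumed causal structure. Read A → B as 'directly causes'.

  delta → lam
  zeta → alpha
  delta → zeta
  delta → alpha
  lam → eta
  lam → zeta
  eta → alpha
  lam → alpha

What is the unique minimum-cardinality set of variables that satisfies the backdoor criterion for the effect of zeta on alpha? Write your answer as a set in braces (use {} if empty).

{delta, lam}

Variables eligible for adjustment (non-descendants of zeta, excluding zeta and alpha): {delta, eta, lam}.
Backdoor paths from zeta to alpha:
  P1: zeta <- delta -> lam -> eta -> alpha
  P2: zeta <- delta -> lam -> alpha
  P3: zeta <- delta -> alpha
  P4: zeta <- lam <- delta -> alpha
  P5: zeta <- lam -> eta -> alpha
  P6: zeta <- lam -> alpha
The empty set is not sufficient: P1 (zeta <- delta -> lam -> eta -> alpha) has no collider blocking it and no conditioned non-collider, so it is open.
Try {delta, lam}:
  P1: blocked at fork node delta ∈ conditioning set.
  P2: blocked at fork node delta ∈ conditioning set.
  P3: blocked at fork node delta ∈ conditioning set.
  P4: blocked at chain node lam ∈ conditioning set.
  P5: blocked at fork node lam ∈ conditioning set.
  P6: blocked at fork node lam ∈ conditioning set.
{delta, lam} contains no descendant of zeta and blocks every backdoor path.
Every element of {delta, lam} is needed (dropping delta leaves P3 open; dropping lam leaves P5 open), so no proper subset is valid.
Among all size-2 subsets of the eligible variables, only {delta, lam} blocks every backdoor path, so it is the unique smallest valid adjustment set.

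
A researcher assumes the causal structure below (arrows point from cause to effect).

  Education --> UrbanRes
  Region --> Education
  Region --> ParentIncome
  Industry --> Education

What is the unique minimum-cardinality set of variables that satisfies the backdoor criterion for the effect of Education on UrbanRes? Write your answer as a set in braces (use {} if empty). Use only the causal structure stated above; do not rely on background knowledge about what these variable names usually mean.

{}

Variables eligible for adjustment (non-descendants of Education, excluding Education and UrbanRes): {Industry, ParentIncome, Region}.
Backdoor paths from Education to UrbanRes:
  (none)
With no backdoor paths the empty set already satisfies the criterion, and it is trivially minimal.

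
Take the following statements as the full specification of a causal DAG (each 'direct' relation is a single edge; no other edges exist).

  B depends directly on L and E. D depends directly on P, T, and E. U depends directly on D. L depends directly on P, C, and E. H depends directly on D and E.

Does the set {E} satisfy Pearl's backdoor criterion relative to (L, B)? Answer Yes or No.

Yes

Backdoor paths from L to B (paths whose first edge points into L):
  P1: L <- P -> D <- E -> B
  P2: L <- P -> D -> H <- E -> B
  P3: L <- E -> B
Condition 1 (no descendant of L in the set): holds — descendants of L are {B}; none are in {E}.
Condition 2 (every backdoor path blocked by {E}):
  P1: blocked at collider D (neither it nor any descendant is in the conditioning set).
  P2: blocked at collider H (neither it nor any descendant is in the conditioning set).
  P3: blocked at fork node E ∈ conditioning set.
{E} satisfies the backdoor criterion.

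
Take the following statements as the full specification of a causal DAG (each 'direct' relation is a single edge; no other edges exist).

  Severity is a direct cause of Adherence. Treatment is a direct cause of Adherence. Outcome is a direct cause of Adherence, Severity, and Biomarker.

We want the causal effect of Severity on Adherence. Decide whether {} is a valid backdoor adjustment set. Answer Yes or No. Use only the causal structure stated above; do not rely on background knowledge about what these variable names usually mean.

No

Backdoor paths from Severity to Adherence (paths whose first edge points into Severity):
  P1: Severity <- Outcome -> Adherence
Condition 1 (no descendant of Severity in the set): holds — descendants of Severity are {Adherence}; none are in {}.
Condition 2 (every backdoor path blocked by {}):
  P1: open — no interior node is in the conditioning set.
{} does not satisfy the backdoor criterion.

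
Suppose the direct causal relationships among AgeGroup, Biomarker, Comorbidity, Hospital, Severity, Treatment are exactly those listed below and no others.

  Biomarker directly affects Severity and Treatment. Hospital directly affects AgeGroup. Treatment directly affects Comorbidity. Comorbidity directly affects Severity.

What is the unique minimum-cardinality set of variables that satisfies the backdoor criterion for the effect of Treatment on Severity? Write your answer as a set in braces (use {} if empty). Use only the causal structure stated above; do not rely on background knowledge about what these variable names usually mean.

{Biomarker}

Variables eligible for adjustment (non-descendants of Treatment, excluding Treatment and Severity): {AgeGroup, Biomarker, Hospital}.
Backdoor paths from Treatment to Severity:
  P1: Treatment <- Biomarker -> Severity
The empty set is not sufficient: P1 (Treatment <- Biomarker -> Severity) has no collider blocking it and no conditioned non-collider, so it is open.
Try {Biomarker}:
  P1: blocked at fork node Biomarker ∈ conditioning set.
{Biomarker} contains no descendant of Treatment and blocks every backdoor path.
No other singleton works — e.g. {Hospital} leaves P1 open — so {Biomarker} is the unique smallest valid adjustment set.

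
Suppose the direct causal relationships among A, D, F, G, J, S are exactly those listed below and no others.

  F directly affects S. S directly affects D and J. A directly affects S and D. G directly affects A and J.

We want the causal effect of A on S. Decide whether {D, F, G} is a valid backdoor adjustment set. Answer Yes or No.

Backdoor paths from A to S (paths whose first edge points into A):
  P1: A <- G -> J <- S
Condition 1 (no descendant of A in the set): FAILS — D is a descendant of A.
Condition 2 (every backdoor path blocked by {D, F, G}):
  P1: blocked at fork node G ∈ conditioning set.
{D, F, G} does not satisfy the backdoor criterion.

No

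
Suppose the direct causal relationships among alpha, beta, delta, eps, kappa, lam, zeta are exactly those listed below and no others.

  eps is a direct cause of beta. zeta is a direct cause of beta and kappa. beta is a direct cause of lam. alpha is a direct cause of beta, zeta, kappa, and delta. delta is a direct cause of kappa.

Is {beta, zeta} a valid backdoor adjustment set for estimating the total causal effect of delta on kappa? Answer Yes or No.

No

Backdoor paths from delta to kappa (paths whose first edge points into delta):
  P1: delta <- alpha -> zeta -> kappa
  P2: delta <- alpha -> beta <- zeta -> kappa
  P3: delta <- alpha -> kappa
Condition 1 (no descendant of delta in the set): holds — descendants of delta are {kappa}; none are in {beta, zeta}.
Condition 2 (every backdoor path blocked by {beta, zeta}):
  P1: blocked at chain node zeta ∈ conditioning set.
  P2: blocked at fork node zeta ∈ conditioning set.
  P3: open — no interior node is in the conditioning set.
{beta, zeta} does not satisfy the backdoor criterion.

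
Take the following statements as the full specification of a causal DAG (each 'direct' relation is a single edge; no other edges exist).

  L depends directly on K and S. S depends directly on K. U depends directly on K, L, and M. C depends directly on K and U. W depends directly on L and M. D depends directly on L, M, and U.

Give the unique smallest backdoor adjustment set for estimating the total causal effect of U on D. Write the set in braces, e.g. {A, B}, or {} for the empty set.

Variables eligible for adjustment (non-descendants of U, excluding U and D): {K, L, M, S, W}.
Backdoor paths from U to D:
  P1: U <- K -> S -> L -> W <- M -> D
  P2: U <- K -> S -> L -> D
  P3: U <- K -> L -> W <- M -> D
  P4: U <- K -> L -> D
  P5: U <- M -> W <- L -> D
  P6: U <- M -> D
  P7: U <- L -> W <- M -> D
  P8: U <- L -> D
The empty set is not sufficient: P2 (U <- K -> S -> L -> D) has no collider blocking it and no conditioned non-collider, so it is open.
Try {L, M}:
  P1: blocked at chain node L ∈ conditioning set.
  P2: blocked at chain node L ∈ conditioning set.
  P3: blocked at chain node L ∈ conditioning set.
  P4: blocked at chain node L ∈ conditioning set.
  P5: blocked at fork node M ∈ conditioning set.
  P6: blocked at fork node M ∈ conditioning set.
  P7: blocked at fork node L ∈ conditioning set.
  P8: blocked at fork node L ∈ conditioning set.
{L, M} contains no descendant of U and blocks every backdoor path.
Every element of {L, M} is needed (dropping L leaves P2 open; dropping M leaves P6 open), so no proper subset is valid.
Among all size-2 subsets of the eligible variables, only {L, M} blocks every backdoor path, so it is the unique smallest valid adjustment set.

{L, M}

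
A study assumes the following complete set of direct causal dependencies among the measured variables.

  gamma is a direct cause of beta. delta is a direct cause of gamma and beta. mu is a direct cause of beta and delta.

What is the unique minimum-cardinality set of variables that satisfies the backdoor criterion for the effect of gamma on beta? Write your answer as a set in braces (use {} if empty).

{delta}

Variables eligible for adjustment (non-descendants of gamma, excluding gamma and beta): {delta, mu}.
Backdoor paths from gamma to beta:
  P1: gamma <- delta <- mu -> beta
  P2: gamma <- delta -> beta
The empty set is not sufficient: P1 (gamma <- delta <- mu -> beta) has no collider blocking it and no conditioned non-collider, so it is open.
Try {delta}:
  P1: blocked at chain node delta ∈ conditioning set.
  P2: blocked at fork node delta ∈ conditioning set.
{delta} contains no descendant of gamma and blocks every backdoor path.
No other singleton works — e.g. {mu} leaves P2 open — so {delta} is the unique smallest valid adjustment set.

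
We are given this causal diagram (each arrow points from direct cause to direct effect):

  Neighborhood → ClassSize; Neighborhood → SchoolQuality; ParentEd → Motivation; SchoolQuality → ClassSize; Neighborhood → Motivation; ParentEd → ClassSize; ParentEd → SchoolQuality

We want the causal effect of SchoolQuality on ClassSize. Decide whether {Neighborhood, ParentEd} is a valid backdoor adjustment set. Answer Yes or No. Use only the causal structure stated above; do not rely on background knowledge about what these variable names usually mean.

Yes

Backdoor paths from SchoolQuality to ClassSize (paths whose first edge points into SchoolQuality):
  P1: SchoolQuality <- ParentEd -> Motivation <- Neighborhood -> ClassSize
  P2: SchoolQuality <- ParentEd -> ClassSize
  P3: SchoolQuality <- Neighborhood -> Motivation <- ParentEd -> ClassSize
  P4: SchoolQuality <- Neighborhood -> ClassSize
Condition 1 (no descendant of SchoolQuality in the set): holds — descendants of SchoolQuality are {ClassSize}; none are in {Neighborhood, ParentEd}.
Condition 2 (every backdoor path blocked by {Neighborhood, ParentEd}):
  P1: blocked at fork node ParentEd ∈ conditioning set.
  P2: blocked at fork node ParentEd ∈ conditioning set.
  P3: blocked at fork node Neighborhood ∈ conditioning set.
  P4: blocked at fork node Neighborhood ∈ conditioning set.
{Neighborhood, ParentEd} satisfies the backdoor criterion.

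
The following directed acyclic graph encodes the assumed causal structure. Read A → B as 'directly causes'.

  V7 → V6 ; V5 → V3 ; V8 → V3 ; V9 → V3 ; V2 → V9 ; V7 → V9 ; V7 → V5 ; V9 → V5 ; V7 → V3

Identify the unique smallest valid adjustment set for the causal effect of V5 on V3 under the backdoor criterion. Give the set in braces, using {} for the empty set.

Variables eligible for adjustment (non-descendants of V5, excluding V5 and V3): {V2, V6, V7, V8, V9}.
Backdoor paths from V5 to V3:
  P1: V5 <- V7 -> V9 -> V3
  P2: V5 <- V7 -> V3
  P3: V5 <- V9 <- V7 -> V3
  P4: V5 <- V9 -> V3
The empty set is not sufficient: P1 (V5 <- V7 -> V9 -> V3) has no collider blocking it and no conditioned non-collider, so it is open.
Try {V7, V9}:
  P1: blocked at fork node V7 ∈ conditioning set.
  P2: blocked at fork node V7 ∈ conditioning set.
  P3: blocked at chain node V9 ∈ conditioning set.
  P4: blocked at fork node V9 ∈ conditioning set.
{V7, V9} contains no descendant of V5 and blocks every backdoor path.
Every element of {V7, V9} is needed (dropping V7 leaves P2 open; dropping V9 leaves P4 open), so no proper subset is valid.
Among all size-2 subsets of the eligible variables, only {V7, V9} blocks every backdoor path, so it is the unique smallest valid adjustment set.

{V7, V9}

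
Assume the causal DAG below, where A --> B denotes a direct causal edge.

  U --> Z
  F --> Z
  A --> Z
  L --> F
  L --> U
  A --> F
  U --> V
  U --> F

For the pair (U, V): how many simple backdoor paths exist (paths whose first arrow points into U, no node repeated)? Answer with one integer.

A backdoor path from U to V is any simple undirected path whose first edge points into U (i.e. leaves U via a parent).
Parents of U: {L}.
No simple path from any parent of U reaches V without revisiting U, so there are no backdoor paths.

0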